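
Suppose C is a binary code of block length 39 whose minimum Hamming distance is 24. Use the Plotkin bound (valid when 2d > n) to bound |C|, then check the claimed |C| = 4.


Plotkin bound M ≤ 4; given |C| = 4 ≤ bound (satisfied).

Check applicability: 2d = 48, n = 39.
2d − n = 9 > 0, so Plotkin applies.
Compute d/(2d−n) = 24/9 ≈ 2.6667.
⌊d/(2d−n)⌋ = 2.
Plotkin bound: M ≤ 2·2 = 4.
Given |C| = 4, check: satisfied.
This |C| is at the Plotkin bound.


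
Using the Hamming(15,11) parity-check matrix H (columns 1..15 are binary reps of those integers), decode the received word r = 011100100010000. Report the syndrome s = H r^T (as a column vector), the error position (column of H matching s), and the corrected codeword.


s = (1, 0, 0, 1)^T, error position = 9, corrected codeword c = 011100101010000

Compute s = H r^T mod 2 one row at a time:
  s_1 = 0 + 0 + 0 + 1 + 0 + 0 + 0 + 0 = 1 ≡ 1 (mod 2).
  s_2 = 1 + 0 + 0 + 1 + 0 + 0 + 0 + 0 = 2 ≡ 0 (mod 2).
  s_3 = 1 + 1 + 0 + 1 + 0 + 1 + 0 + 0 = 4 ≡ 0 (mod 2).
  s_4 = 0 + 1 + 0 + 1 + 0 + 1 + 0 + 0 = 3 ≡ 1 (mod 2).
s = (1, 0, 0, 1)^T — this equals column 9 of H (binary 1001), so error is at position 9.
Correct: flip bit 9 of r = 011100100010000 to get c = 011100101010000.


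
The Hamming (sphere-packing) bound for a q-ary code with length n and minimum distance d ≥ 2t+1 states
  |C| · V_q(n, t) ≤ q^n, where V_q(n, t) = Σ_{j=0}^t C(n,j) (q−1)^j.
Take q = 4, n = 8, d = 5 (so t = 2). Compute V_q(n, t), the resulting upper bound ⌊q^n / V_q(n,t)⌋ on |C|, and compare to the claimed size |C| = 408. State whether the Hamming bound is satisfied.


V_q(n, t) = 277, q^n = 65536, Hamming bound = 236, |C| = 408 > bound (violated).

Step 1: Compute V_q(n, t) = Σ_{j=0}^2 C(n, j) (q−1)^j.
  j = 0: C(8,0)·(3)^0 = 1·1 = 1.
  j = 1: C(8,1)·(3)^1 = 8·3 = 24.
  j = 2: C(8,2)·(3)^2 = 28·9 = 252.
  V_q(n, t) = 1 + 24 + 252 = 277.
Step 2: q^n = 4^8 = 65536.
Step 3: Hamming bound ⌊q^n / V_q(n,t)⌋ = ⌊65536/277⌋ = 236.
Step 4: Compare |C| = 408 to 236: violated.
The claimed |C| lies above the Hamming bound, so no 4-ary code of length 8 with d ≥ 5 can have 408 codewords.


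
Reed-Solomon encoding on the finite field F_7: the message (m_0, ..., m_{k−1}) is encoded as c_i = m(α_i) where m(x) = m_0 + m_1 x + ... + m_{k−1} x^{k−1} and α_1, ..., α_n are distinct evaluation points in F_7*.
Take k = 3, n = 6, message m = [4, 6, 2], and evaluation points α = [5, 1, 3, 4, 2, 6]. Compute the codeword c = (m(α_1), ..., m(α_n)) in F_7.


c = [0, 5, 5, 4, 3, 0]

Message polynomial: m(x) = 4 + 6·x + 2·x^2 (mod 7).
For each evaluation point α_i, compute m(α_i) mod 7:
  α_1 = 5: Horner steps 2 → 2 → 0, so m(5) = 0.
  α_2 = 1: Horner steps 2 → 1 → 5, so m(1) = 5.
  α_3 = 3: Horner steps 2 → 5 → 5, so m(3) = 5.
  α_4 = 4: Horner steps 2 → 0 → 4, so m(4) = 4.
  α_5 = 2: Horner steps 2 → 3 → 3, so m(2) = 3.
  α_6 = 6: Horner steps 2 → 4 → 0, so m(6) = 0.
Codeword c = [0, 5, 5, 4, 3, 0] ∈ F_7^6.


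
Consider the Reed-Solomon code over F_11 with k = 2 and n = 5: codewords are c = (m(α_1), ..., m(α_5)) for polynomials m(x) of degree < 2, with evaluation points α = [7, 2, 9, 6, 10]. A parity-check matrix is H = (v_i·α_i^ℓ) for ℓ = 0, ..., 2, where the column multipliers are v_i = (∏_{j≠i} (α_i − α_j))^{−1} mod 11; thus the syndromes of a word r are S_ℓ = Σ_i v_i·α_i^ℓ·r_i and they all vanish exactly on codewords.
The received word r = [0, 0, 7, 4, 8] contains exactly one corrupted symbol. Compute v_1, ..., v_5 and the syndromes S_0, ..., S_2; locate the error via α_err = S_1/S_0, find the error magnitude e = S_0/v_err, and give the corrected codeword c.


S = (9, 8, 1), error at position 1, error magnitude e = 6, c = [5, 0, 7, 4, 8].

Step 1: column multipliers v_i = (∏_{j≠i}(α_i − α_j))^{−1} mod 11.
  i = 1 (α = 7): (7−2)(7−9)(7−6)(7−10) = 5·(−2)·1·(−3) = 30 ≡ 8, so v_1 = 8^{−1} = 7 (mod 11).
  i = 2 (α = 2): (2−7)(2−9)(2−6)(2−10) = (−5)·(−7)·(−4)·(−8) = 1120 ≡ 9, so v_2 = 9^{−1} = 5 (mod 11).
  i = 3 (α = 9): (9−7)(9−2)(9−6)(9−10) = 2·7·3·(−1) = −42 ≡ 2, so v_3 = 2^{−1} = 6 (mod 11).
  i = 4 (α = 6): (6−7)(6−2)(6−9)(6−10) = (−1)·4·(−3)·(−4) = −48 ≡ 7, so v_4 = 7^{−1} = 8 (mod 11).
  i = 5 (α = 10): (10−7)(10−2)(10−9)(10−6) = 3·8·1·4 = 96 ≡ 8, so v_5 = 8^{−1} = 7 (mod 11).
  v = [7, 5, 6, 8, 7].
Step 2: syndromes of r = [0, 0, 7, 4, 8] (all sums mod 11).
  S_0 = Σ v_i r_i = 7·0 + 5·0 + 6·7 + 8·4 + 7·8 = 130 ≡ 9.
  S_1 = Σ v_i α_i r_i = 7·7·0 + 5·2·0 + 6·9·7 + 8·6·4 + 7·10·8 = 1130 ≡ 8.
  α_i^2 mod 11 = [5, 4, 4, 3, 1].
  S_2 = Σ v_i α_i^2 r_i = 7·5·0 + 5·4·0 + 6·4·7 + 8·3·4 + 7·1·8 = 320 ≡ 1.
  S = (9, 8, 1) ≠ 0, so r is not a codeword (an error is present).
Step 3: locate the error. For a single error e at position i, S_ℓ = v_i·e·α_i^ℓ, so α_err = S_1/S_0.
  S_0^{−1} = 9^{−1} = 5 (mod 11), so α_err = 8·5 = 40 ≡ 7 = α_1. Error position i = 1.
  Consistency check: S_2/S_1 = 1·7 = 7 ≡ 7 = α_err ✓ (single-error assumption holds).
Step 4: error magnitude e = S_0/v_1 = S_0·∏_{j≠1}(α_1 − α_j) = 9·8 = 72 ≡ 6 (mod 11).
Step 5: correct position 1: c_1 = r_1 − e = 0 − 6 ≡ 5 (mod 11). Hence c = [5, 0, 7, 4, 8].
  Check: interpolating c through the α_i gives m(x) = 9 + 1·x (degree < 2) with m(α_i) = c_i for every i, so c is indeed a codeword.


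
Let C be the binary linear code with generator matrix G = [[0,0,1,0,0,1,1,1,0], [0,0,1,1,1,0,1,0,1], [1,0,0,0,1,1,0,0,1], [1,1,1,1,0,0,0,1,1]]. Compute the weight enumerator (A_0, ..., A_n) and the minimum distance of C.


Weight distribution: A_0 = 1, A_3 = 2, A_4 = 3, A_5 = 6, A_6 = 4. Minimum distance d = 3.

Enumerate all 2^4 = 16 messages m ∈ F_2^4.
For each, compute codeword c = mG in F_2^9, then tally its weight.
  m = 0000 → c = 000000000, weight = 0.
  m = 1000 → c = 001001110, weight = 4.
  m = 0100 → c = 001110101, weight = 5.
  m = 1100 → c = 000111011, weight = 5.
  m = 0010 → c = 100011001, weight = 4.
  m = 1010 → c = 101010111, weight = 6.
  m = 0110 → c = 101101100, weight = 5.
  m = 1110 → c = 100100010, weight = 3.
  m = 0001 → c = 111100011, weight = 6.
  m = 1001 → c = 110101101, weight = 6.
  m = 0101 → c = 110010110, weight = 5.
  m = 1101 → c = 111011000, weight = 5.
  m = 0011 → c = 011111010, weight = 6.
  m = 1011 → c = 010110100, weight = 4.
  m = 0111 → c = 010001111, weight = 5.
  m = 1111 → c = 011000001, weight = 3.
Tally weights:
  weight 0: 1 codewords.
  weight 3: 2 codewords.
  weight 4: 3 codewords.
  weight 5: 6 codewords.
  weight 6: 4 codewords.
Minimum distance d = smallest w > 0 with A_w > 0 = 3.
Sanity: Σ A_w = 16 = 2^4 = 16 ✓.


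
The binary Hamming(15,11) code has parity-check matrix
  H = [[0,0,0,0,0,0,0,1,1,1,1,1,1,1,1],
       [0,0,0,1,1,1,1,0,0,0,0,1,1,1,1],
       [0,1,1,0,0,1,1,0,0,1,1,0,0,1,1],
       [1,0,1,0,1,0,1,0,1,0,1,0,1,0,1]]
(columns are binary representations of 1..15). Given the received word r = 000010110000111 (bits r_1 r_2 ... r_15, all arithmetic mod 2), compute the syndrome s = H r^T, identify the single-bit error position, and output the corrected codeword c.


s = (0, 1, 1, 0)^T, error position = 6, corrected codeword c = 000011110000111

Compute s = H r^T mod 2 one row at a time:
  s_1 = 1 + 0 + 0 + 0 + 0 + 1 + 1 + 1 = 4 ≡ 0 (mod 2).
  s_2 = 0 + 1 + 0 + 1 + 0 + 1 + 1 + 1 = 5 ≡ 1 (mod 2).
  s_3 = 0 + 0 + 0 + 1 + 0 + 0 + 1 + 1 = 3 ≡ 1 (mod 2).
  s_4 = 0 + 0 + 1 + 1 + 0 + 0 + 1 + 1 = 4 ≡ 0 (mod 2).
s = (0, 1, 1, 0)^T — this equals column 6 of H (binary 0110), so error is at position 6.
Correct: flip bit 6 of r = 000010110000111 to get c = 000011110000111.


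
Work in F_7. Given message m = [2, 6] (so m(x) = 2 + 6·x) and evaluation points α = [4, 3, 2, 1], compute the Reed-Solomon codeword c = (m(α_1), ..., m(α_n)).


c = [5, 6, 0, 1]

Message polynomial: m(x) = 2 + 6·x (mod 7).
For each evaluation point α_i, compute m(α_i) mod 7:
  α_1 = 4: Horner steps 6 → 5, so m(4) = 5.
  α_2 = 3: Horner steps 6 → 6, so m(3) = 6.
  α_3 = 2: Horner steps 6 → 0, so m(2) = 0.
  α_4 = 1: Horner steps 6 → 1, so m(1) = 1.
Codeword c = [5, 6, 0, 1] ∈ F_7^4.


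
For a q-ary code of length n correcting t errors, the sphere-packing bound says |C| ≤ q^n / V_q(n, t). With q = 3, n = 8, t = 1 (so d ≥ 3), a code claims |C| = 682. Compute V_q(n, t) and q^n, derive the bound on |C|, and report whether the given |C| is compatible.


V_q(n, t) = 17, q^n = 6561, Hamming bound = 385, |C| = 682 > bound (violated).

Step 1: Compute V_q(n, t) = Σ_{j=0}^1 C(n, j) (q−1)^j.
  j = 0: C(8,0)·(2)^0 = 1·1 = 1.
  j = 1: C(8,1)·(2)^1 = 8·2 = 16.
  V_q(n, t) = 1 + 16 = 17.
Step 2: q^n = 3^8 = 6561.
Step 3: Hamming bound ⌊q^n / V_q(n,t)⌋ = ⌊6561/17⌋ = 385.
Step 4: Compare |C| = 682 to 385: violated.
The claimed |C| lies above the Hamming bound, so no 3-ary code of length 8 with d ≥ 3 can have 682 codewords.


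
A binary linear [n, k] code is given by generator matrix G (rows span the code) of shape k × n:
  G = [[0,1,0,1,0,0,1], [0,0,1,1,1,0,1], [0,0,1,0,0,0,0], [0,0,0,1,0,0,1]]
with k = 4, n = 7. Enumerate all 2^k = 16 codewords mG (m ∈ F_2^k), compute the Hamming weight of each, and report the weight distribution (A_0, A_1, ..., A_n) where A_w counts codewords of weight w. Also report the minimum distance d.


Weight distribution: A_0 = 1, A_1 = 3, A_2 = 4, A_3 = 4, A_4 = 3, A_5 = 1. Minimum distance d = 1.

Enumerate all 2^4 = 16 messages m ∈ F_2^4.
For each, compute codeword c = mG in F_2^7, then tally its weight.
  m = 0000 → c = 0000000, weight = 0.
  m = 1000 → c = 0101001, weight = 3.
  m = 0100 → c = 0011101, weight = 4.
  m = 1100 → c = 0110100, weight = 3.
  m = 0010 → c = 0010000, weight = 1.
  m = 1010 → c = 0111001, weight = 4.
  m = 0110 → c = 0001101, weight = 3.
  m = 1110 → c = 0100100, weight = 2.
  m = 0001 → c = 0001001, weight = 2.
  m = 1001 → c = 0100000, weight = 1.
  m = 0101 → c = 0010100, weight = 2.
  m = 1101 → c = 0111101, weight = 5.
  m = 0011 → c = 0011001, weight = 3.
  m = 1011 → c = 0110000, weight = 2.
  m = 0111 → c = 0000100, weight = 1.
  m = 1111 → c = 0101101, weight = 4.
Tally weights:
  weight 0: 1 codewords.
  weight 1: 3 codewords.
  weight 2: 4 codewords.
  weight 3: 4 codewords.
  weight 4: 3 codewords.
  weight 5: 1 codewords.
Minimum distance d = smallest w > 0 with A_w > 0 = 1.
Sanity: Σ A_w = 16 = 2^4 = 16 ✓.


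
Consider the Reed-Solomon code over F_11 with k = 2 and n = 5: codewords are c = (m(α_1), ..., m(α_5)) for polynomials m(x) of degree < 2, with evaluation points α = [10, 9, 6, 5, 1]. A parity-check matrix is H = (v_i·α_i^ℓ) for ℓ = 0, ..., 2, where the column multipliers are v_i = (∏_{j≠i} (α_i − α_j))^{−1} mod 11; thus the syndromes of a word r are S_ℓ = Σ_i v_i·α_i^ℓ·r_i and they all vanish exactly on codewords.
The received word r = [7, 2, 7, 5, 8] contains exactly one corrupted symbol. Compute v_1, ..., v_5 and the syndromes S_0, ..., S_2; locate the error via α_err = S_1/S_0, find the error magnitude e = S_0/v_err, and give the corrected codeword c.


S = (9, 2, 9), error at position 1, error magnitude e = 3, c = [4, 2, 7, 5, 8].

Step 1: column multipliers v_i = (∏_{j≠i}(α_i − α_j))^{−1} mod 11.
  i = 1 (α = 10): (10−9)(10−6)(10−5)(10−1) = 1·4·5·9 = 180 ≡ 4, so v_1 = 4^{−1} = 3 (mod 11).
  i = 2 (α = 9): (9−10)(9−6)(9−5)(9−1) = (−1)·3·4·8 = −96 ≡ 3, so v_2 = 3^{−1} = 4 (mod 11).
  i = 3 (α = 6): (6−10)(6−9)(6−5)(6−1) = (−4)·(−3)·1·5 = 60 ≡ 5, so v_3 = 5^{−1} = 9 (mod 11).
  i = 4 (α = 5): (5−10)(5−9)(5−6)(5−1) = (−5)·(−4)·(−1)·4 = −80 ≡ 8, so v_4 = 8^{−1} = 7 (mod 11).
  i = 5 (α = 1): (1−10)(1−9)(1−6)(1−5) = (−9)·(−8)·(−5)·(−4) = 1440 ≡ 10, so v_5 = 10^{−1} = 10 (mod 11).
  v = [3, 4, 9, 7, 10].
Step 2: syndromes of r = [7, 2, 7, 5, 8] (all sums mod 11).
  S_0 = Σ v_i r_i = 3·7 + 4·2 + 9·7 + 7·5 + 10·8 = 207 ≡ 9.
  S_1 = Σ v_i α_i r_i = 3·10·7 + 4·9·2 + 9·6·7 + 7·5·5 + 10·1·8 = 915 ≡ 2.
  α_i^2 mod 11 = [1, 4, 3, 3, 1].
  S_2 = Σ v_i α_i^2 r_i = 3·1·7 + 4·4·2 + 9·3·7 + 7·3·5 + 10·1·8 = 427 ≡ 9.
  S = (9, 2, 9) ≠ 0, so r is not a codeword (an error is present).
Step 3: locate the error. For a single error e at position i, S_ℓ = v_i·e·α_i^ℓ, so α_err = S_1/S_0.
  S_0^{−1} = 9^{−1} = 5 (mod 11), so α_err = 2·5 = 10 ≡ 10 = α_1. Error position i = 1.
  Consistency check: S_2/S_1 = 9·6 = 54 ≡ 10 = α_err ✓ (single-error assumption holds).
Step 4: error magnitude e = S_0/v_1 = S_0·∏_{j≠1}(α_1 − α_j) = 9·4 = 36 ≡ 3 (mod 11).
Step 5: correct position 1: c_1 = r_1 − e = 7 − 3 ≡ 4 (mod 11). Hence c = [4, 2, 7, 5, 8].
  Check: interpolating c through the α_i gives m(x) = 6 + 2·x (degree < 2) with m(α_i) = c_i for every i, so c is indeed a codeword.


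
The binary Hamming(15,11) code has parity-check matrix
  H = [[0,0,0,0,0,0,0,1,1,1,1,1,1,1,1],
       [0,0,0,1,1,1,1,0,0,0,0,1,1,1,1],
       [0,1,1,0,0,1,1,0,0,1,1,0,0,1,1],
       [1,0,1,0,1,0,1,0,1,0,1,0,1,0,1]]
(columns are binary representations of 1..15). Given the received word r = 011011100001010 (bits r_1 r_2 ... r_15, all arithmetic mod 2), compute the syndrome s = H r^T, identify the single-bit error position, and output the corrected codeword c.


s = (0, 1, 1, 1)^T, error position = 7, corrected codeword c = 011011000001010

Compute s = H r^T mod 2 one row at a time:
  s_1 = 0 + 0 + 0 + 0 + 1 + 0 + 1 + 0 = 2 ≡ 0 (mod 2).
  s_2 = 0 + 1 + 1 + 1 + 1 + 0 + 1 + 0 = 5 ≡ 1 (mod 2).
  s_3 = 1 + 1 + 1 + 1 + 0 + 0 + 1 + 0 = 5 ≡ 1 (mod 2).
  s_4 = 0 + 1 + 1 + 1 + 0 + 0 + 0 + 0 = 3 ≡ 1 (mod 2).
s = (0, 1, 1, 1)^T — this equals column 7 of H (binary 0111), so error is at position 7.
Correct: flip bit 7 of r = 011011100001010 to get c = 011011000001010.


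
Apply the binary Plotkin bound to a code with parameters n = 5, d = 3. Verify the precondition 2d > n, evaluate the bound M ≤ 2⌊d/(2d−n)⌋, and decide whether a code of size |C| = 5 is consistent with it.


Plotkin bound M ≤ 6; given |C| = 5 ≤ bound (satisfied).

Check applicability: 2d = 6, n = 5.
2d − n = 1 > 0, so Plotkin applies.
Compute d/(2d−n) = 3/1 ≈ 3.0000.
⌊d/(2d−n)⌋ = 3.
Plotkin bound: M ≤ 2·3 = 6.
Given |C| = 5, check: satisfied.
This |C| is below the Plotkin bound.


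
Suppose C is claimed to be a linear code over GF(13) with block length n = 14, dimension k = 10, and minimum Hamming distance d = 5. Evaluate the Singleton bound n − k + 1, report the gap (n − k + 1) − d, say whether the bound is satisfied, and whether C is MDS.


Singleton RHS = n − k + 1 = 5, slack = 0, bound satisfied, MDS.

Singleton bound: d ≤ n − k + 1.
Here n = 14, k = 10, so n − k + 1 = 5.
Given d = 5, check d ≤ 5: YES.
Slack = (n − k + 1) − d = 0.
The code is MDS (slack = 0).
Description: the claimed parameters are [14, 10, 5]_13; such a code would be MDS (meets Singleton bound).


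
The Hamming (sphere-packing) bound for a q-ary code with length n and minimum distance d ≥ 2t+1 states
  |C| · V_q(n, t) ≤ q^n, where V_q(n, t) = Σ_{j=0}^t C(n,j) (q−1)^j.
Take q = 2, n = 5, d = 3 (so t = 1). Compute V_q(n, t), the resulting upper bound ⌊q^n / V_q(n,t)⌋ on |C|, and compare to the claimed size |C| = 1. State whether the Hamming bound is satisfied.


V_q(n, t) = 6, q^n = 32, Hamming bound = 5, |C| = 1 ≤ bound (satisfied).

Step 1: Compute V_q(n, t) = Σ_{j=0}^1 C(n, j) (q−1)^j.
  j = 0: C(5,0)·(1)^0 = 1·1 = 1.
  j = 1: C(5,1)·(1)^1 = 5·1 = 5.
  V_q(n, t) = 1 + 5 = 6.
Step 2: q^n = 2^5 = 32.
Step 3: Hamming bound ⌊q^n / V_q(n,t)⌋ = ⌊32/6⌋ = 5.
Step 4: Compare |C| = 1 to 5: satisfied.
The claimed |C| lies below the Hamming bound.


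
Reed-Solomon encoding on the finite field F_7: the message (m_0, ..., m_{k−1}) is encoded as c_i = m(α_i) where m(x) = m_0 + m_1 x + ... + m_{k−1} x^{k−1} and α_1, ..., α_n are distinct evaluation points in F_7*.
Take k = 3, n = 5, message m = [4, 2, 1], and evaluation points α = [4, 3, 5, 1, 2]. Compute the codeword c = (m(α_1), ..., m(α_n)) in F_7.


c = [0, 5, 4, 0, 5]

Message polynomial: m(x) = 4 + 2·x + 1·x^2 (mod 7).
For each evaluation point α_i, compute m(α_i) mod 7:
  α_1 = 4: Horner steps 1 → 6 → 0, so m(4) = 0.
  α_2 = 3: Horner steps 1 → 5 → 5, so m(3) = 5.
  α_3 = 5: Horner steps 1 → 0 → 4, so m(5) = 4.
  α_4 = 1: Horner steps 1 → 3 → 0, so m(1) = 0.
  α_5 = 2: Horner steps 1 → 4 → 5, so m(2) = 5.
Codeword c = [0, 5, 4, 0, 5] ∈ F_7^5.


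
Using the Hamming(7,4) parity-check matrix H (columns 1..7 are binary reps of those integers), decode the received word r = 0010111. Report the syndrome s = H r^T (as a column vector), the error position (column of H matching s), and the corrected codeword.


s = (1, 1, 1)^T, error position = 7, corrected codeword c = 0010110

Compute s = H r^T mod 2 one row at a time:
  s_1 = 0 + 1 + 1 + 1 = 3 ≡ 1 (mod 2).
  s_2 = 0 + 1 + 1 + 1 = 3 ≡ 1 (mod 2).
  s_3 = 0 + 1 + 1 + 1 = 3 ≡ 1 (mod 2).
s = (1, 1, 1)^T — this equals column 7 of H (binary 111), so error is at position 7.
Correct: flip bit 7 of r = 0010111 to get c = 0010110.


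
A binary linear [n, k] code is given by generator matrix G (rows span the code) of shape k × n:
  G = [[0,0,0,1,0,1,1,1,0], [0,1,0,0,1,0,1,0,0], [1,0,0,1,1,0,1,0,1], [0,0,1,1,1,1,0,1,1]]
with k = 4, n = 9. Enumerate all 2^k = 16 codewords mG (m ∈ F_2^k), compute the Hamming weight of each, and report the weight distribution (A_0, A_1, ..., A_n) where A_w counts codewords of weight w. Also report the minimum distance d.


Weight distribution: A_0 = 1, A_3 = 3, A_4 = 3, A_5 = 4, A_6 = 4, A_7 = 1. Minimum distance d = 3.

Enumerate all 2^4 = 16 messages m ∈ F_2^4.
For each, compute codeword c = mG in F_2^9, then tally its weight.
  m = 0000 → c = 000000000, weight = 0.
  m = 1000 → c = 000101110, weight = 4.
  m = 0100 → c = 010010100, weight = 3.
  m = 1100 → c = 010111010, weight = 5.
  m = 0010 → c = 100110101, weight = 5.
  m = 1010 → c = 100011011, weight = 5.
  m = 0110 → c = 110100001, weight = 4.
  m = 1110 → c = 110001111, weight = 6.
  m = 0001 → c = 001111011, weight = 6.
  m = 1001 → c = 001010101, weight = 4.
  m = 0101 → c = 011101111, weight = 7.
  m = 1101 → c = 011000001, weight = 3.
  m = 0011 → c = 101001110, weight = 5.
  m = 1011 → c = 101100000, weight = 3.
  m = 0111 → c = 111011010, weight = 6.
  m = 1111 → c = 111110100, weight = 6.
Tally weights:
  weight 0: 1 codewords.
  weight 3: 3 codewords.
  weight 4: 3 codewords.
  weight 5: 4 codewords.
  weight 6: 4 codewords.
  weight 7: 1 codewords.
Minimum distance d = smallest w > 0 with A_w > 0 = 3.
Sanity: Σ A_w = 16 = 2^4 = 16 ✓.


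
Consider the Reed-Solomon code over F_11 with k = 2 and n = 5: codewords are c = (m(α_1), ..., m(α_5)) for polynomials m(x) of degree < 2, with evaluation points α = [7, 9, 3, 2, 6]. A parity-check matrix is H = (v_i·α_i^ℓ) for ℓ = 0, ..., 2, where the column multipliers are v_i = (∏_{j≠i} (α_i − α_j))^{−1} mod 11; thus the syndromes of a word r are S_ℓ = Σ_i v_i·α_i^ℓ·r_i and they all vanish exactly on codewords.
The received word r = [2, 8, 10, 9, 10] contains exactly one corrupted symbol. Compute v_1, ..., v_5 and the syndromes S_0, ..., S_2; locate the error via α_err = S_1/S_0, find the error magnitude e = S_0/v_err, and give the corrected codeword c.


S = (4, 1, 3), error at position 3, error magnitude e = 9, c = [2, 8, 1, 9, 10].

Step 1: column multipliers v_i = (∏_{j≠i}(α_i − α_j))^{−1} mod 11.
  i = 1 (α = 7): (7−9)(7−3)(7−2)(7−6) = (−2)·4·5·1 = −40 ≡ 4, so v_1 = 4^{−1} = 3 (mod 11).
  i = 2 (α = 9): (9−7)(9−3)(9−2)(9−6) = 2·6·7·3 = 252 ≡ 10, so v_2 = 10^{−1} = 10 (mod 11).
  i = 3 (α = 3): (3−7)(3−9)(3−2)(3−6) = (−4)·(−6)·1·(−3) = −72 ≡ 5, so v_3 = 5^{−1} = 9 (mod 11).
  i = 4 (α = 2): (2−7)(2−9)(2−3)(2−6) = (−5)·(−7)·(−1)·(−4) = 140 ≡ 8, so v_4 = 8^{−1} = 7 (mod 11).
  i = 5 (α = 6): (6−7)(6−9)(6−3)(6−2) = (−1)·(−3)·3·4 = 36 ≡ 3, so v_5 = 3^{−1} = 4 (mod 11).
  v = [3, 10, 9, 7, 4].
Step 2: syndromes of r = [2, 8, 10, 9, 10] (all sums mod 11).
  S_0 = Σ v_i r_i = 3·2 + 10·8 + 9·10 + 7·9 + 4·10 = 279 ≡ 4.
  S_1 = Σ v_i α_i r_i = 3·7·2 + 10·9·8 + 9·3·10 + 7·2·9 + 4·6·10 = 1398 ≡ 1.
  α_i^2 mod 11 = [5, 4, 9, 4, 3].
  S_2 = Σ v_i α_i^2 r_i = 3·5·2 + 10·4·8 + 9·9·10 + 7·4·9 + 4·3·10 = 1532 ≡ 3.
  S = (4, 1, 3) ≠ 0, so r is not a codeword (an error is present).
Step 3: locate the error. For a single error e at position i, S_ℓ = v_i·e·α_i^ℓ, so α_err = S_1/S_0.
  S_0^{−1} = 4^{−1} = 3 (mod 11), so α_err = 1·3 = 3 ≡ 3 = α_3. Error position i = 3.
  Consistency check: S_2/S_1 = 3·1 = 3 ≡ 3 = α_err ✓ (single-error assumption holds).
Step 4: error magnitude e = S_0/v_3 = S_0·∏_{j≠3}(α_3 − α_j) = 4·5 = 20 ≡ 9 (mod 11).
Step 5: correct position 3: c_3 = r_3 − e = 10 − 9 ≡ 1 (mod 11). Hence c = [2, 8, 1, 9, 10].
  Check: interpolating c through the α_i gives m(x) = 3 + 3·x (degree < 2) with m(α_i) = c_i for every i, so c is indeed a codeword.


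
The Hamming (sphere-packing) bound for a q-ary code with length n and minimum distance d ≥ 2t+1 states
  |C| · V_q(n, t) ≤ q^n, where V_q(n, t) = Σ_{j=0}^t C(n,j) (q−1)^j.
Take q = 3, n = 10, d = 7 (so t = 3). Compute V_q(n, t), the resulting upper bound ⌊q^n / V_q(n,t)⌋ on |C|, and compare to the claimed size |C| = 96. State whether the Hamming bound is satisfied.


V_q(n, t) = 1161, q^n = 59049, Hamming bound = 50, |C| = 96 > bound (violated).

Step 1: Compute V_q(n, t) = Σ_{j=0}^3 C(n, j) (q−1)^j.
  j = 0: C(10,0)·(2)^0 = 1·1 = 1.
  j = 1: C(10,1)·(2)^1 = 10·2 = 20.
  j = 2: C(10,2)·(2)^2 = 45·4 = 180.
  j = 3: C(10,3)·(2)^3 = 120·8 = 960.
  V_q(n, t) = 1 + 20 + 180 + 960 = 1161.
Step 2: q^n = 3^10 = 59049.
Step 3: Hamming bound ⌊q^n / V_q(n,t)⌋ = ⌊59049/1161⌋ = 50.
Step 4: Compare |C| = 96 to 50: violated.
The claimed |C| lies above the Hamming bound, so no 3-ary code of length 10 with d ≥ 7 can have 96 codewords.


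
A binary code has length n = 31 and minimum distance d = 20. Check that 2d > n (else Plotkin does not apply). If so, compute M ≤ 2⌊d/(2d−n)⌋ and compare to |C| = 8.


Plotkin bound M ≤ 4; given |C| = 8 > bound (violated).

Check applicability: 2d = 40, n = 31.
2d − n = 9 > 0, so Plotkin applies.
Compute d/(2d−n) = 20/9 ≈ 2.2222.
⌊d/(2d−n)⌋ = 2.
Plotkin bound: M ≤ 2·2 = 4.
Given |C| = 8, check: VIOLATED.
This |C| is above the Plotkin bound, so no binary code with n = 31, d = 20 and 8 codewords exists.


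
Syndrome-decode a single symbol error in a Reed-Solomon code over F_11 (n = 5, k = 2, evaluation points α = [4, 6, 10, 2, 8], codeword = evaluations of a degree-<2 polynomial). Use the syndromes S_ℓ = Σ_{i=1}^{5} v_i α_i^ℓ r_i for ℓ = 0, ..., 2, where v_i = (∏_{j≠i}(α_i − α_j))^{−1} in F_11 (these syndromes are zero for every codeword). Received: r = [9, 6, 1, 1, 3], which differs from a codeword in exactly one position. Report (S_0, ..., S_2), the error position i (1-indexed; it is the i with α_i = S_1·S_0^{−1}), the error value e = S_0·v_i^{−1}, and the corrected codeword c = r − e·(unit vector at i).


S = (10, 1, 10), error at position 3, error magnitude e = 1, c = [9, 6, 0, 1, 3].

Step 1: column multipliers v_i = (∏_{j≠i}(α_i − α_j))^{−1} mod 11.
  i = 1 (α = 4): (4−6)(4−10)(4−2)(4−8) = (−2)·(−6)·2·(−4) = −96 ≡ 3, so v_1 = 3^{−1} = 4 (mod 11).
  i = 2 (α = 6): (6−4)(6−10)(6−2)(6−8) = 2·(−4)·4·(−2) = 64 ≡ 9, so v_2 = 9^{−1} = 5 (mod 11).
  i = 3 (α = 10): (10−4)(10−6)(10−2)(10−8) = 6·4·8·2 = 384 ≡ 10, so v_3 = 10^{−1} = 10 (mod 11).
  i = 4 (α = 2): (2−4)(2−6)(2−10)(2−8) = (−2)·(−4)·(−8)·(−6) = 384 ≡ 10, so v_4 = 10^{−1} = 10 (mod 11).
  i = 5 (α = 8): (8−4)(8−6)(8−10)(8−2) = 4·2·(−2)·6 = −96 ≡ 3, so v_5 = 3^{−1} = 4 (mod 11).
  v = [4, 5, 10, 10, 4].
Step 2: syndromes of r = [9, 6, 1, 1, 3] (all sums mod 11).
  S_0 = Σ v_i r_i = 4·9 + 5·6 + 10·1 + 10·1 + 4·3 = 98 ≡ 10.
  S_1 = Σ v_i α_i r_i = 4·4·9 + 5·6·6 + 10·10·1 + 10·2·1 + 4·8·3 = 540 ≡ 1.
  α_i^2 mod 11 = [5, 3, 1, 4, 9].
  S_2 = Σ v_i α_i^2 r_i = 4·5·9 + 5·3·6 + 10·1·1 + 10·4·1 + 4·9·3 = 428 ≡ 10.
  S = (10, 1, 10) ≠ 0, so r is not a codeword (an error is present).
Step 3: locate the error. For a single error e at position i, S_ℓ = v_i·e·α_i^ℓ, so α_err = S_1/S_0.
  S_0^{−1} = 10^{−1} = 10 (mod 11), so α_err = 1·10 = 10 ≡ 10 = α_3. Error position i = 3.
  Consistency check: S_2/S_1 = 10·1 = 10 ≡ 10 = α_err ✓ (single-error assumption holds).
Step 4: error magnitude e = S_0/v_3 = S_0·∏_{j≠3}(α_3 − α_j) = 10·10 = 100 ≡ 1 (mod 11).
Step 5: correct position 3: c_3 = r_3 − e = 1 − 1 ≡ 0 (mod 11). Hence c = [9, 6, 0, 1, 3].
  Check: interpolating c through the α_i gives m(x) = 4 + 4·x (degree < 2) with m(α_i) = c_i for every i, so c is indeed a codeword.


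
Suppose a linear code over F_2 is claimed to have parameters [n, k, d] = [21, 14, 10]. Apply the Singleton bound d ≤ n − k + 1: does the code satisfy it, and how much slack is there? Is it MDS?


Singleton RHS = n − k + 1 = 8, slack = -2, bound violated (no such code; not MDS).

Singleton bound: d ≤ n − k + 1.
Here n = 21, k = 14, so n − k + 1 = 8.
Given d = 10, check d ≤ 8: NO.
Slack = (n − k + 1) − d = -2.
The slack is negative: d = 10 exceeds n − k + 1 = 8 by 2, so the Singleton bound is violated and no linear [21, 14, 10]_2 code can exist. In particular it is not MDS (MDS requires d = n − k + 1 exactly).
Description: the claimed parameters are [21, 14, 10]_2; such a code would be impossible (violates the Singleton bound).


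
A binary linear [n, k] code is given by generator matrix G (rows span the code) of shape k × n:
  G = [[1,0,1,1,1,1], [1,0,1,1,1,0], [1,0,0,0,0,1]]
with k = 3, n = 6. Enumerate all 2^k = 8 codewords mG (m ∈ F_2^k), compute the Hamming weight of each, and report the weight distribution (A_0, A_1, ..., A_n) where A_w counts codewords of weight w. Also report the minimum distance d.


Weight distribution: A_0 = 1, A_1 = 2, A_2 = 1, A_3 = 1, A_4 = 2, A_5 = 1. Minimum distance d = 1.

Enumerate all 2^3 = 8 messages m ∈ F_2^3.
For each, compute codeword c = mG in F_2^6, then tally its weight.
  m = 000 → c = 000000, weight = 0.
  m = 100 → c = 101111, weight = 5.
  m = 010 → c = 101110, weight = 4.
  m = 110 → c = 000001, weight = 1.
  m = 001 → c = 100001, weight = 2.
  m = 101 → c = 001110, weight = 3.
  m = 011 → c = 001111, weight = 4.
  m = 111 → c = 100000, weight = 1.
Tally weights:
  weight 0: 1 codewords.
  weight 1: 2 codewords.
  weight 2: 1 codewords.
  weight 3: 1 codewords.
  weight 4: 2 codewords.
  weight 5: 1 codewords.
Minimum distance d = smallest w > 0 with A_w > 0 = 1.
Sanity: Σ A_w = 8 = 2^3 = 8 ✓.


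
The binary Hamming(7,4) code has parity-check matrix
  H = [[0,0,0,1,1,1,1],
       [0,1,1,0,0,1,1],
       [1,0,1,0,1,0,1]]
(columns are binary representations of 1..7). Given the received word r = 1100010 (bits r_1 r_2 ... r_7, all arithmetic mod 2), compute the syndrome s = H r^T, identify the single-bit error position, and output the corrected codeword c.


s = (1, 0, 1)^T, error position = 5, corrected codeword c = 1100110

Compute s = H r^T mod 2 one row at a time:
  s_1 = 0 + 0 + 1 + 0 = 1 ≡ 1 (mod 2).
  s_2 = 1 + 0 + 1 + 0 = 2 ≡ 0 (mod 2).
  s_3 = 1 + 0 + 0 + 0 = 1 ≡ 1 (mod 2).
s = (1, 0, 1)^T — this equals column 5 of H (binary 101), so error is at position 5.
Correct: flip bit 5 of r = 1100010 to get c = 1100110.


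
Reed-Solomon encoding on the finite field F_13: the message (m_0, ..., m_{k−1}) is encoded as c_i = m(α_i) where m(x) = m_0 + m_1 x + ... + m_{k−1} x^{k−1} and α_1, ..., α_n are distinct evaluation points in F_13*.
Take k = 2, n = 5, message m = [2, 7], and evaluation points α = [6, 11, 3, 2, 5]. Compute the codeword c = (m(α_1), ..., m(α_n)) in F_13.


c = [5, 1, 10, 3, 11]

Message polynomial: m(x) = 2 + 7·x (mod 13).
For each evaluation point α_i, compute m(α_i) mod 13:
  α_1 = 6: Horner steps 7 → 5, so m(6) = 5.
  α_2 = 11: Horner steps 7 → 1, so m(11) = 1.
  α_3 = 3: Horner steps 7 → 10, so m(3) = 10.
  α_4 = 2: Horner steps 7 → 3, so m(2) = 3.
  α_5 = 5: Horner steps 7 → 11, so m(5) = 11.
Codeword c = [5, 1, 10, 3, 11] ∈ F_13^5.


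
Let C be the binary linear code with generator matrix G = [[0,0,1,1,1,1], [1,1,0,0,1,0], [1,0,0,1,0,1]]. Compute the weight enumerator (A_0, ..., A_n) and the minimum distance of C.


Weight distribution: A_0 = 1, A_2 = 1, A_3 = 3, A_4 = 2, A_5 = 1. Minimum distance d = 2.

Enumerate all 2^3 = 8 messages m ∈ F_2^3.
For each, compute codeword c = mG in F_2^6, then tally its weight.
  m = 000 → c = 000000, weight = 0.
  m = 100 → c = 001111, weight = 4.
  m = 010 → c = 110010, weight = 3.
  m = 110 → c = 111101, weight = 5.
  m = 001 → c = 100101, weight = 3.
  m = 101 → c = 101010, weight = 3.
  m = 011 → c = 010111, weight = 4.
  m = 111 → c = 011000, weight = 2.
Tally weights:
  weight 0: 1 codewords.
  weight 2: 1 codewords.
  weight 3: 3 codewords.
  weight 4: 2 codewords.
  weight 5: 1 codewords.
Minimum distance d = smallest w > 0 with A_w > 0 = 2.
Sanity: Σ A_w = 8 = 2^3 = 8 ✓.


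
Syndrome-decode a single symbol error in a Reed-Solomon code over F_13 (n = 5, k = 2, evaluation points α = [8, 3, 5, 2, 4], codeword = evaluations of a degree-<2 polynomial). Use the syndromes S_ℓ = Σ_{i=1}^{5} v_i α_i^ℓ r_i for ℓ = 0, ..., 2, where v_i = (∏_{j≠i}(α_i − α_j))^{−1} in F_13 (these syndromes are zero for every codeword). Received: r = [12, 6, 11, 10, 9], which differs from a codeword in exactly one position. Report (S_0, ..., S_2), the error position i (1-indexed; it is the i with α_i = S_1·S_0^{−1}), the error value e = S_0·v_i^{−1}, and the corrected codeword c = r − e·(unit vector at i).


S = (9, 10, 1), error at position 5, error magnitude e = 7, c = [12, 6, 11, 10, 2].

Step 1: column multipliers v_i = (∏_{j≠i}(α_i − α_j))^{−1} mod 13.
  i = 1 (α = 8): (8−3)(8−5)(8−2)(8−4) = 5·3·6·4 = 360 ≡ 9, so v_1 = 9^{−1} = 3 (mod 13).
  i = 2 (α = 3): (3−8)(3−5)(3−2)(3−4) = (−5)·(−2)·1·(−1) = −10 ≡ 3, so v_2 = 3^{−1} = 9 (mod 13).
  i = 3 (α = 5): (5−8)(5−3)(5−2)(5−4) = (−3)·2·3·1 = −18 ≡ 8, so v_3 = 8^{−1} = 5 (mod 13).
  i = 4 (α = 2): (2−8)(2−3)(2−5)(2−4) = (−6)·(−1)·(−3)·(−2) = 36 ≡ 10, so v_4 = 10^{−1} = 4 (mod 13).
  i = 5 (α = 4): (4−8)(4−3)(4−5)(4−2) = (−4)·1·(−1)·2 = 8 ≡ 8, so v_5 = 8^{−1} = 5 (mod 13).
  v = [3, 9, 5, 4, 5].
Step 2: syndromes of r = [12, 6, 11, 10, 9] (all sums mod 13).
  S_0 = Σ v_i r_i = 3·12 + 9·6 + 5·11 + 4·10 + 5·9 = 230 ≡ 9.
  S_1 = Σ v_i α_i r_i = 3·8·12 + 9·3·6 + 5·5·11 + 4·2·10 + 5·4·9 = 985 ≡ 10.
  α_i^2 mod 13 = [12, 9, 12, 4, 3].
  S_2 = Σ v_i α_i^2 r_i = 3·12·12 + 9·9·6 + 5·12·11 + 4·4·10 + 5·3·9 = 1873 ≡ 1.
  S = (9, 10, 1) ≠ 0, so r is not a codeword (an error is present).
Step 3: locate the error. For a single error e at position i, S_ℓ = v_i·e·α_i^ℓ, so α_err = S_1/S_0.
  S_0^{−1} = 9^{−1} = 3 (mod 13), so α_err = 10·3 = 30 ≡ 4 = α_5. Error position i = 5.
  Consistency check: S_2/S_1 = 1·4 = 4 ≡ 4 = α_err ✓ (single-error assumption holds).
Step 4: error magnitude e = S_0/v_5 = S_0·∏_{j≠5}(α_5 − α_j) = 9·8 = 72 ≡ 7 (mod 13).
Step 5: correct position 5: c_5 = r_5 − e = 9 − 7 ≡ 2 (mod 13). Hence c = [12, 6, 11, 10, 2].
  Check: interpolating c through the α_i gives m(x) = 5 + 9·x (degree < 2) with m(α_i) = c_i for every i, so c is indeed a codeword.


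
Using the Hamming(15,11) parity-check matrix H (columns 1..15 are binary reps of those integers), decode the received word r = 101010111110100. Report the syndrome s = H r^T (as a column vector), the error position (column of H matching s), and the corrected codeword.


s = (1, 1, 0, 1)^T, error position = 13, corrected codeword c = 101010111110000

Compute s = H r^T mod 2 one row at a time:
  s_1 = 1 + 1 + 1 + 1 + 0 + 1 + 0 + 0 = 5 ≡ 1 (mod 2).
  s_2 = 0 + 1 + 0 + 1 + 0 + 1 + 0 + 0 = 3 ≡ 1 (mod 2).
  s_3 = 0 + 1 + 0 + 1 + 1 + 1 + 0 + 0 = 4 ≡ 0 (mod 2).
  s_4 = 1 + 1 + 1 + 1 + 1 + 1 + 1 + 0 = 7 ≡ 1 (mod 2).
s = (1, 1, 0, 1)^T — this equals column 13 of H (binary 1101), so error is at position 13.
Correct: flip bit 13 of r = 101010111110100 to get c = 101010111110000.


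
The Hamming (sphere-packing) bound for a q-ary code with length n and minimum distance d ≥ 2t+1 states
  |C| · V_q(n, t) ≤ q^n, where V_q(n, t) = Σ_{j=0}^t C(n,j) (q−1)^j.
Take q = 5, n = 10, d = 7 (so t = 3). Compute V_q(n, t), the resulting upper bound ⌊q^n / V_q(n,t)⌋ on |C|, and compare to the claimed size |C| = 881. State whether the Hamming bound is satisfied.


V_q(n, t) = 8441, q^n = 9765625, Hamming bound = 1156, |C| = 881 ≤ bound (satisfied).

Step 1: Compute V_q(n, t) = Σ_{j=0}^3 C(n, j) (q−1)^j.
  j = 0: C(10,0)·(4)^0 = 1·1 = 1.
  j = 1: C(10,1)·(4)^1 = 10·4 = 40.
  j = 2: C(10,2)·(4)^2 = 45·16 = 720.
  j = 3: C(10,3)·(4)^3 = 120·64 = 7680.
  V_q(n, t) = 1 + 40 + 720 + 7680 = 8441.
Step 2: q^n = 5^10 = 9765625.
Step 3: Hamming bound ⌊q^n / V_q(n,t)⌋ = ⌊9765625/8441⌋ = 1156.
Step 4: Compare |C| = 881 to 1156: satisfied.
The claimed |C| lies below the Hamming bound.


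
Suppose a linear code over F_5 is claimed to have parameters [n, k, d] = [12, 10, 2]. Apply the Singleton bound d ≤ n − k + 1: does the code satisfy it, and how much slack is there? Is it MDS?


Singleton RHS = n − k + 1 = 3, slack = 1, bound satisfied, not MDS.

Singleton bound: d ≤ n − k + 1.
Here n = 12, k = 10, so n − k + 1 = 3.
Given d = 2, check d ≤ 3: YES.
Slack = (n − k + 1) − d = 1.
The code is NOT MDS (slack = 1 > 0).
Description: the claimed parameters are [12, 10, 2]_5; such a code would be non-MDS.


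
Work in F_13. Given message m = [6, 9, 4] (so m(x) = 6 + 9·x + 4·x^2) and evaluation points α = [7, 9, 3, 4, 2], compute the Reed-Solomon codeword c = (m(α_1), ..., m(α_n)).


c = [5, 8, 4, 2, 1]

Message polynomial: m(x) = 6 + 9·x + 4·x^2 (mod 13).
For each evaluation point α_i, compute m(α_i) mod 13:
  α_1 = 7: Horner steps 4 → 11 → 5, so m(7) = 5.
  α_2 = 9: Horner steps 4 → 6 → 8, so m(9) = 8.
  α_3 = 3: Horner steps 4 → 8 → 4, so m(3) = 4.
  α_4 = 4: Horner steps 4 → 12 → 2, so m(4) = 2.
  α_5 = 2: Horner steps 4 → 4 → 1, so m(2) = 1.
Codeword c = [5, 8, 4, 2, 1] ∈ F_13^5.


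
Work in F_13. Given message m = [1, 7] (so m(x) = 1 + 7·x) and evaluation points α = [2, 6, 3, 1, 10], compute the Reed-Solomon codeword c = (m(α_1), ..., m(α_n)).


c = [2, 4, 9, 8, 6]

Message polynomial: m(x) = 1 + 7·x (mod 13).
For each evaluation point α_i, compute m(α_i) mod 13:
  α_1 = 2: Horner steps 7 → 2, so m(2) = 2.
  α_2 = 6: Horner steps 7 → 4, so m(6) = 4.
  α_3 = 3: Horner steps 7 → 9, so m(3) = 9.
  α_4 = 1: Horner steps 7 → 8, so m(1) = 8.
  α_5 = 10: Horner steps 7 → 6, so m(10) = 6.
Codeword c = [2, 4, 9, 8, 6] ∈ F_13^5.


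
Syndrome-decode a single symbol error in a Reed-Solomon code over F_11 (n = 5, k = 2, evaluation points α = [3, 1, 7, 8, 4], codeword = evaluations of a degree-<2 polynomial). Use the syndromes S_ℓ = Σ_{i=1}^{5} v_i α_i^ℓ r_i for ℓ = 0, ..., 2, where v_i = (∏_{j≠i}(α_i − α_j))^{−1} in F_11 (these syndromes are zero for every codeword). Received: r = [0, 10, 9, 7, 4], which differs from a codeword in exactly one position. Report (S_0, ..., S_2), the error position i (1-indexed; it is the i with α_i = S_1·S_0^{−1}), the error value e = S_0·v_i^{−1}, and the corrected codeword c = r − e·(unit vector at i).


S = (4, 1, 3), error at position 1, error magnitude e = 5, c = [6, 10, 9, 7, 4].

Step 1: column multipliers v_i = (∏_{j≠i}(α_i − α_j))^{−1} mod 11.
  i = 1 (α = 3): (3−1)(3−7)(3−8)(3−4) = 2·(−4)·(−5)·(−1) = −40 ≡ 4, so v_1 = 4^{−1} = 3 (mod 11).
  i = 2 (α = 1): (1−3)(1−7)(1−8)(1−4) = (−2)·(−6)·(−7)·(−3) = 252 ≡ 10, so v_2 = 10^{−1} = 10 (mod 11).
  i = 3 (α = 7): (7−3)(7−1)(7−8)(7−4) = 4·6·(−1)·3 = −72 ≡ 5, so v_3 = 5^{−1} = 9 (mod 11).
  i = 4 (α = 8): (8−3)(8−1)(8−7)(8−4) = 5·7·1·4 = 140 ≡ 8, so v_4 = 8^{−1} = 7 (mod 11).
  i = 5 (α = 4): (4−3)(4−1)(4−7)(4−8) = 1·3·(−3)·(−4) = 36 ≡ 3, so v_5 = 3^{−1} = 4 (mod 11).
  v = [3, 10, 9, 7, 4].
Step 2: syndromes of r = [0, 10, 9, 7, 4] (all sums mod 11).
  S_0 = Σ v_i r_i = 3·0 + 10·10 + 9·9 + 7·7 + 4·4 = 246 ≡ 4.
  S_1 = Σ v_i α_i r_i = 3·3·0 + 10·1·10 + 9·7·9 + 7·8·7 + 4·4·4 = 1123 ≡ 1.
  α_i^2 mod 11 = [9, 1, 5, 9, 5].
  S_2 = Σ v_i α_i^2 r_i = 3·9·0 + 10·1·10 + 9·5·9 + 7·9·7 + 4·5·4 = 1026 ≡ 3.
  S = (4, 1, 3) ≠ 0, so r is not a codeword (an error is present).
Step 3: locate the error. For a single error e at position i, S_ℓ = v_i·e·α_i^ℓ, so α_err = S_1/S_0.
  S_0^{−1} = 4^{−1} = 3 (mod 11), so α_err = 1·3 = 3 ≡ 3 = α_1. Error position i = 1.
  Consistency check: S_2/S_1 = 3·1 = 3 ≡ 3 = α_err ✓ (single-error assumption holds).
Step 4: error magnitude e = S_0/v_1 = S_0·∏_{j≠1}(α_1 − α_j) = 4·4 = 16 ≡ 5 (mod 11).
Step 5: correct position 1: c_1 = r_1 − e = 0 − 5 ≡ 6 (mod 11). Hence c = [6, 10, 9, 7, 4].
  Check: interpolating c through the α_i gives m(x) = 1 + 9·x (degree < 2) with m(α_i) = c_i for every i, so c is indeed a codeword.


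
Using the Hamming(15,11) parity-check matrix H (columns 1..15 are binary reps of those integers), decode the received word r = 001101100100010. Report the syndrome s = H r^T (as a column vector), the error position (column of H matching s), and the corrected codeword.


s = (0, 0, 1, 0)^T, error position = 2, corrected codeword c = 011101100100010

Compute s = H r^T mod 2 one row at a time:
  s_1 = 0 + 0 + 1 + 0 + 0 + 0 + 1 + 0 = 2 ≡ 0 (mod 2).
  s_2 = 1 + 0 + 1 + 1 + 0 + 0 + 1 + 0 = 4 ≡ 0 (mod 2).
  s_3 = 0 + 1 + 1 + 1 + 1 + 0 + 1 + 0 = 5 ≡ 1 (mod 2).
  s_4 = 0 + 1 + 0 + 1 + 0 + 0 + 0 + 0 = 2 ≡ 0 (mod 2).
s = (0, 0, 1, 0)^T — this equals column 2 of H (binary 0010), so error is at position 2.
Correct: flip bit 2 of r = 001101100100010 to get c = 011101100100010.


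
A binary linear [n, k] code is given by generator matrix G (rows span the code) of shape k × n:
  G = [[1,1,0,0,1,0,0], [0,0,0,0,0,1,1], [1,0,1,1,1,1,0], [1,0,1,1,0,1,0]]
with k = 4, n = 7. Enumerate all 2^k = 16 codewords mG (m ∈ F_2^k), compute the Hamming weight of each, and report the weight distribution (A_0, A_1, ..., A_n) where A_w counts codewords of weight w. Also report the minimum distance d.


Weight distribution: A_0 = 1, A_1 = 1, A_2 = 2, A_3 = 2, A_4 = 5, A_5 = 5. Minimum distance d = 1.

Enumerate all 2^4 = 16 messages m ∈ F_2^4.
For each, compute codeword c = mG in F_2^7, then tally its weight.
  m = 0000 → c = 0000000, weight = 0.
  m = 1000 → c = 1100100, weight = 3.
  m = 0100 → c = 0000011, weight = 2.
  m = 1100 → c = 1100111, weight = 5.
  m = 0010 → c = 1011110, weight = 5.
  m = 1010 → c = 0111010, weight = 4.
  m = 0110 → c = 1011101, weight = 5.
  m = 1110 → c = 0111001, weight = 4.
  m = 0001 → c = 1011010, weight = 4.
  m = 1001 → c = 0111110, weight = 5.
  m = 0101 → c = 1011001, weight = 4.
  m = 1101 → c = 0111101, weight = 5.
  m = 0011 → c = 0000100, weight = 1.
  m = 1011 → c = 1100000, weight = 2.
  m = 0111 → c = 0000111, weight = 3.
  m = 1111 → c = 1100011, weight = 4.
Tally weights:
  weight 0: 1 codewords.
  weight 1: 1 codewords.
  weight 2: 2 codewords.
  weight 3: 2 codewords.
  weight 4: 5 codewords.
  weight 5: 5 codewords.
Minimum distance d = smallest w > 0 with A_w > 0 = 1.
Sanity: Σ A_w = 16 = 2^4 = 16 ✓.
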